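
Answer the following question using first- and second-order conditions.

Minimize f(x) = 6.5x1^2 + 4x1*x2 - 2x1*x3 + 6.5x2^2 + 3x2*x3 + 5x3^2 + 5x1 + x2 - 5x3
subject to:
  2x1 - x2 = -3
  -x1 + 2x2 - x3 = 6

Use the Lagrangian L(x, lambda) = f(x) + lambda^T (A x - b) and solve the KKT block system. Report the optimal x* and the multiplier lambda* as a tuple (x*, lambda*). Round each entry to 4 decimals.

Form the Lagrangian:
  L(x, lambda) = (1/2) x^T Q x + c^T x + lambda^T (A x - b)
Stationarity (grad_x L = 0): Q x + c + A^T lambda = 0.
Primal feasibility: A x = b.

This gives the KKT block system:
  [ Q   A^T ] [ x     ]   [-c ]
  [ A    0  ] [ lambda ] = [ b ]

Solving the linear system:
  x*      = (-0.559, 1.8821, -1.6769)
  lambda* = (-11.8103, -15.0051)
  f(x*)   = 31.0359

x* = (-0.559, 1.8821, -1.6769), lambda* = (-11.8103, -15.0051)


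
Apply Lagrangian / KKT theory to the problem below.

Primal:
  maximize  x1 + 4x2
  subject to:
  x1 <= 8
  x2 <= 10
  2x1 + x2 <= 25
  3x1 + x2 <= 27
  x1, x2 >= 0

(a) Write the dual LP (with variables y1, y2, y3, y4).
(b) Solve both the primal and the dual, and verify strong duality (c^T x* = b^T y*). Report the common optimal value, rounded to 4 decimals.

The standard primal-dual pair for 'max c^T x s.t. A x <= b, x >= 0' is:
  Dual:  min b^T y  s.t.  A^T y >= c,  y >= 0.

So the dual LP is:
  minimize  8y1 + 10y2 + 25y3 + 27y4
  subject to:
    y1 + 2y3 + 3y4 >= 1
    y2 + y3 + y4 >= 4
    y1, y2, y3, y4 >= 0

Solving the primal: x* = (5.6667, 10).
  primal value c^T x* = 45.6667.
Solving the dual: y* = (0, 3.6667, 0, 0.3333).
  dual value b^T y* = 45.6667.
Strong duality: c^T x* = b^T y*. Confirmed.

45.6667


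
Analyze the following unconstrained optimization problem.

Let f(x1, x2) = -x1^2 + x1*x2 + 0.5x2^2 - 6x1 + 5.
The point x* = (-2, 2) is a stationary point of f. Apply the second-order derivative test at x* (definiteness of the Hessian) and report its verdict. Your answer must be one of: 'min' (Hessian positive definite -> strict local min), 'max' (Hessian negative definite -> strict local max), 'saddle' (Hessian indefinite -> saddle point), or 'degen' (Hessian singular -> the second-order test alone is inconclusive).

Compute the Hessian H = grad^2 f:
  H = [[-2, 1], [1, 1]]
Verify stationarity: grad f(x*) = H x* + g = (0, 0).
Eigenvalues of H: -2.3028, 1.3028.
Eigenvalues have mixed signs, so H is indefinite -> x* is a saddle point.

saddle


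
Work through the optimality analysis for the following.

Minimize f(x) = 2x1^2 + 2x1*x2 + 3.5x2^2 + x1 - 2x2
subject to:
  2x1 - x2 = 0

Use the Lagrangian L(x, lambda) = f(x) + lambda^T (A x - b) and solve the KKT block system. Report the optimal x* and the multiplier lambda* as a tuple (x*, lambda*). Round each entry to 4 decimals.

Form the Lagrangian:
  L(x, lambda) = (1/2) x^T Q x + c^T x + lambda^T (A x - b)
Stationarity (grad_x L = 0): Q x + c + A^T lambda = 0.
Primal feasibility: A x = b.

This gives the KKT block system:
  [ Q   A^T ] [ x     ]   [-c ]
  [ A    0  ] [ lambda ] = [ b ]

Solving the linear system:
  x*      = (0.075, 0.15)
  lambda* = (-0.8)
  f(x*)   = -0.1125

x* = (0.075, 0.15), lambda* = (-0.8)


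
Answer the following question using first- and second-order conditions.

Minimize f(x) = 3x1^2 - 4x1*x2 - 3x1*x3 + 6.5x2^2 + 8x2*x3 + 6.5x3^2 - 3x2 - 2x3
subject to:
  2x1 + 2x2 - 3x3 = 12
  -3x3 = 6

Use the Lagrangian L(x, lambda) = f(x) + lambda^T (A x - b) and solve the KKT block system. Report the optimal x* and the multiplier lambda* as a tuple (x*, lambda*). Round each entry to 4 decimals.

Form the Lagrangian:
  L(x, lambda) = (1/2) x^T Q x + c^T x + lambda^T (A x - b)
Stationarity (grad_x L = 0): Q x + c + A^T lambda = 0.
Primal feasibility: A x = b.

This gives the KKT block system:
  [ Q   A^T ] [ x     ]   [-c ]
  [ A    0  ] [ lambda ] = [ b ]

Solving the linear system:
  x*      = (0.963, 2.037, -2)
  lambda* = (-1.8148, -3.0494)
  f(x*)   = 18.9815

x* = (0.963, 2.037, -2), lambda* = (-1.8148, -3.0494)


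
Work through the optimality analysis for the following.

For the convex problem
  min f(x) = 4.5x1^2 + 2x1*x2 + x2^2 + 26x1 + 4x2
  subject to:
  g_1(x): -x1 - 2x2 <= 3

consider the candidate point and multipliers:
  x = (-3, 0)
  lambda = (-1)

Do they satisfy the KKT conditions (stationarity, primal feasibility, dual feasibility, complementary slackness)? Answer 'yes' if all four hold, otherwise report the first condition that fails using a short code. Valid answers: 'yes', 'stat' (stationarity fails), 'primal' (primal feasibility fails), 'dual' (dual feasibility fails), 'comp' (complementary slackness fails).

Gradient of f: grad f(x) = Q x + c = (-1, -2)
Constraint values g_i(x) = a_i^T x - b_i:
  g_1((-3, 0)) = 0
Stationarity residual: grad f(x) + sum_i lambda_i a_i = (0, 0)
  -> stationarity OK
Primal feasibility (all g_i <= 0): OK
Dual feasibility (all lambda_i >= 0): FAILS
Complementary slackness (lambda_i * g_i(x) = 0 for all i): OK

Verdict: the first failing condition is dual_feasibility -> dual.

dual


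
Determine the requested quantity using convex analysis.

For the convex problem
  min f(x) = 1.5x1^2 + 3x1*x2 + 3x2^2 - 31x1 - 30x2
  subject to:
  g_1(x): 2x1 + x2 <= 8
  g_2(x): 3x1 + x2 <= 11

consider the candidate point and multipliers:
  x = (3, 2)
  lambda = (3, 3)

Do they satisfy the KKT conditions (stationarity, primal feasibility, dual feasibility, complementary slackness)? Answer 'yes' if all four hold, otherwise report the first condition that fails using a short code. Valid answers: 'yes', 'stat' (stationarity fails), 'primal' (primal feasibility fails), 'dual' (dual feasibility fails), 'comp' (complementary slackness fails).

Gradient of f: grad f(x) = Q x + c = (-16, -9)
Constraint values g_i(x) = a_i^T x - b_i:
  g_1((3, 2)) = 0
  g_2((3, 2)) = 0
Stationarity residual: grad f(x) + sum_i lambda_i a_i = (-1, -3)
  -> stationarity FAILS
Primal feasibility (all g_i <= 0): OK
Dual feasibility (all lambda_i >= 0): OK
Complementary slackness (lambda_i * g_i(x) = 0 for all i): OK

Verdict: the first failing condition is stationarity -> stat.

stat


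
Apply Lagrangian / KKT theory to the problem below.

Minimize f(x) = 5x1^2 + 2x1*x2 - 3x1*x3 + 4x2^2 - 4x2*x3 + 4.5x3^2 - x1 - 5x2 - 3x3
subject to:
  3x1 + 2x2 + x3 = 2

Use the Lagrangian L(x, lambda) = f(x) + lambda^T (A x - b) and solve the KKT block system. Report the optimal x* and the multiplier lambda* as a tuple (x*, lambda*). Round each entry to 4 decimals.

Form the Lagrangian:
  L(x, lambda) = (1/2) x^T Q x + c^T x + lambda^T (A x - b)
Stationarity (grad_x L = 0): Q x + c + A^T lambda = 0.
Primal feasibility: A x = b.

This gives the KKT block system:
  [ Q   A^T ] [ x     ]   [-c ]
  [ A    0  ] [ lambda ] = [ b ]

Solving the linear system:
  x*      = (-0.0583, 0.7885, 0.5977)
  lambda* = (0.5996)
  f(x*)   = -3.4384

x* = (-0.0583, 0.7885, 0.5977), lambda* = (0.5996)


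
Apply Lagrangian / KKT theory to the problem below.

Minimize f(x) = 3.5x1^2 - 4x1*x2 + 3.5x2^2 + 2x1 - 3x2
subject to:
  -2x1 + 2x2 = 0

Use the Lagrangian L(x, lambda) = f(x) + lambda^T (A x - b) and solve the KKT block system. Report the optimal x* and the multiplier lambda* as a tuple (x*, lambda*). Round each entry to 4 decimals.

Form the Lagrangian:
  L(x, lambda) = (1/2) x^T Q x + c^T x + lambda^T (A x - b)
Stationarity (grad_x L = 0): Q x + c + A^T lambda = 0.
Primal feasibility: A x = b.

This gives the KKT block system:
  [ Q   A^T ] [ x     ]   [-c ]
  [ A    0  ] [ lambda ] = [ b ]

Solving the linear system:
  x*      = (0.1667, 0.1667)
  lambda* = (1.25)
  f(x*)   = -0.0833

x* = (0.1667, 0.1667), lambda* = (1.25)


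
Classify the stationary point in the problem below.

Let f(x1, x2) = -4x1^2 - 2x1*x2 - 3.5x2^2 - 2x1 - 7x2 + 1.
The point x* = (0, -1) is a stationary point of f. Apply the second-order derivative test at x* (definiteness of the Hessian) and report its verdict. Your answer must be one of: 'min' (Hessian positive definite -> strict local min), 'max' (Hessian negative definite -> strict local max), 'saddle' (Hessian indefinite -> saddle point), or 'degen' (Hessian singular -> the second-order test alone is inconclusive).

Compute the Hessian H = grad^2 f:
  H = [[-8, -2], [-2, -7]]
Verify stationarity: grad f(x*) = H x* + g = (0, 0).
Eigenvalues of H: -9.5616, -5.4384.
Both eigenvalues < 0, so H is negative definite -> x* is a strict local max.

max


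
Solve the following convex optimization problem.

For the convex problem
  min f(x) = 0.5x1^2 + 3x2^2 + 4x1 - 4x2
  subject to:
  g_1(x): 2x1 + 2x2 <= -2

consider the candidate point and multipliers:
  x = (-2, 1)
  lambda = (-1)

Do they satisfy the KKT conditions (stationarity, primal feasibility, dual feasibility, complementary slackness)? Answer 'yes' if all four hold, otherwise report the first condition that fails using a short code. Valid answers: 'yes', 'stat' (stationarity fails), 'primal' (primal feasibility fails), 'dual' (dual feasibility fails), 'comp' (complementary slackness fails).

Gradient of f: grad f(x) = Q x + c = (2, 2)
Constraint values g_i(x) = a_i^T x - b_i:
  g_1((-2, 1)) = 0
Stationarity residual: grad f(x) + sum_i lambda_i a_i = (0, 0)
  -> stationarity OK
Primal feasibility (all g_i <= 0): OK
Dual feasibility (all lambda_i >= 0): FAILS
Complementary slackness (lambda_i * g_i(x) = 0 for all i): OK

Verdict: the first failing condition is dual_feasibility -> dual.

dual


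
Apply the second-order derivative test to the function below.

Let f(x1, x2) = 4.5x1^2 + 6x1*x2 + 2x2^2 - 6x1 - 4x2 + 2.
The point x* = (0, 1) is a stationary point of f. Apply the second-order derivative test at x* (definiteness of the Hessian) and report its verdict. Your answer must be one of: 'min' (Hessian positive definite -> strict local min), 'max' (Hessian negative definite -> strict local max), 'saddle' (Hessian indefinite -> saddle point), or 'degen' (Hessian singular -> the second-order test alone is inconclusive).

Compute the Hessian H = grad^2 f:
  H = [[9, 6], [6, 4]]
Verify stationarity: grad f(x*) = H x* + g = (0, 0).
Eigenvalues of H: 0, 13.
H has a zero eigenvalue (singular; positive semidefinite but not definite), so H is neither positive definite, negative definite, nor indefinite. The second-order test alone is inconclusive -> degen.
(Indeed, f is constant along the null direction of H through x*, so x* is not a strict local extremum.)

degen


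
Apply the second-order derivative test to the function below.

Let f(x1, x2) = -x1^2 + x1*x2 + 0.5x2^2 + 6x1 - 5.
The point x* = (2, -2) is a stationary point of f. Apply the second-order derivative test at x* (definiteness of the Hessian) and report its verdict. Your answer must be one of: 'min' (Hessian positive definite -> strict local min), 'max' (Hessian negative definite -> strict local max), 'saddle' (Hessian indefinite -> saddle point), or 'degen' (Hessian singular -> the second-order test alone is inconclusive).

Compute the Hessian H = grad^2 f:
  H = [[-2, 1], [1, 1]]
Verify stationarity: grad f(x*) = H x* + g = (0, 0).
Eigenvalues of H: -2.3028, 1.3028.
Eigenvalues have mixed signs, so H is indefinite -> x* is a saddle point.

saddle


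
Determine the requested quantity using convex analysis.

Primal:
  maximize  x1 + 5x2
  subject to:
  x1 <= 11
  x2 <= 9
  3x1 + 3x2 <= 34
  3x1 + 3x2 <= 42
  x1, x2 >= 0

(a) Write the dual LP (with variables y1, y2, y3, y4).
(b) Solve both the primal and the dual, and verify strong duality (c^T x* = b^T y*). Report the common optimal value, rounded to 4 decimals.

The standard primal-dual pair for 'max c^T x s.t. A x <= b, x >= 0' is:
  Dual:  min b^T y  s.t.  A^T y >= c,  y >= 0.

So the dual LP is:
  minimize  11y1 + 9y2 + 34y3 + 42y4
  subject to:
    y1 + 3y3 + 3y4 >= 1
    y2 + 3y3 + 3y4 >= 5
    y1, y2, y3, y4 >= 0

Solving the primal: x* = (2.3333, 9).
  primal value c^T x* = 47.3333.
Solving the dual: y* = (0, 4, 0.3333, 0).
  dual value b^T y* = 47.3333.
Strong duality: c^T x* = b^T y*. Confirmed.

47.3333


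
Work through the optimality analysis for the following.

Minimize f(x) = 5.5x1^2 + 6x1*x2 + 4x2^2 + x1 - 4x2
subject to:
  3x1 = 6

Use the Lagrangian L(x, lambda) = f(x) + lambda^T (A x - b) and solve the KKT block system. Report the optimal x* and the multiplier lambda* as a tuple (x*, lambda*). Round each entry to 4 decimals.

Form the Lagrangian:
  L(x, lambda) = (1/2) x^T Q x + c^T x + lambda^T (A x - b)
Stationarity (grad_x L = 0): Q x + c + A^T lambda = 0.
Primal feasibility: A x = b.

This gives the KKT block system:
  [ Q   A^T ] [ x     ]   [-c ]
  [ A    0  ] [ lambda ] = [ b ]

Solving the linear system:
  x*      = (2, -1)
  lambda* = (-5.6667)
  f(x*)   = 20

x* = (2, -1), lambda* = (-5.6667)


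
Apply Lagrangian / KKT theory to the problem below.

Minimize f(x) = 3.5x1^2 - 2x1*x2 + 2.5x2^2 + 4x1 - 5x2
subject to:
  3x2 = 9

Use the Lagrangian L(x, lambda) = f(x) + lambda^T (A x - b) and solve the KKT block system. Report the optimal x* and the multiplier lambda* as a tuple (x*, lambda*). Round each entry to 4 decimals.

Form the Lagrangian:
  L(x, lambda) = (1/2) x^T Q x + c^T x + lambda^T (A x - b)
Stationarity (grad_x L = 0): Q x + c + A^T lambda = 0.
Primal feasibility: A x = b.

This gives the KKT block system:
  [ Q   A^T ] [ x     ]   [-c ]
  [ A    0  ] [ lambda ] = [ b ]

Solving the linear system:
  x*      = (0.2857, 3)
  lambda* = (-3.1429)
  f(x*)   = 7.2143

x* = (0.2857, 3), lambda* = (-3.1429)


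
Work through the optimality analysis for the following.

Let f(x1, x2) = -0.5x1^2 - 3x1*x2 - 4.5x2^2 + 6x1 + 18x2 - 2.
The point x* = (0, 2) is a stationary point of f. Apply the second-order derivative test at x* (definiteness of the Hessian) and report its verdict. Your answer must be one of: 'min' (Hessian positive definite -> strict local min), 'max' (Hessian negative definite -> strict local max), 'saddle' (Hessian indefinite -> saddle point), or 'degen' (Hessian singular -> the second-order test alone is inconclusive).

Compute the Hessian H = grad^2 f:
  H = [[-1, -3], [-3, -9]]
Verify stationarity: grad f(x*) = H x* + g = (0, 0).
Eigenvalues of H: -10, 0.
H has a zero eigenvalue (singular; negative semidefinite but not definite), so H is neither positive definite, negative definite, nor indefinite. The second-order test alone is inconclusive -> degen.
(Indeed, f is constant along the null direction of H through x*, so x* is not a strict local extremum.)

degen


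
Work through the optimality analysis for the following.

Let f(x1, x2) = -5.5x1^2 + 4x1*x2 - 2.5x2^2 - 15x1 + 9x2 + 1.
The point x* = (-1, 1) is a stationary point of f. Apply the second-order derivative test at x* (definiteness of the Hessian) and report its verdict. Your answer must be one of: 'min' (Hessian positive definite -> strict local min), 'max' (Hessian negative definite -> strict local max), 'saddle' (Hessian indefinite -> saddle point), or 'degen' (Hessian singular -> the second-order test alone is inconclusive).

Compute the Hessian H = grad^2 f:
  H = [[-11, 4], [4, -5]]
Verify stationarity: grad f(x*) = H x* + g = (0, 0).
Eigenvalues of H: -13, -3.
Both eigenvalues < 0, so H is negative definite -> x* is a strict local max.

max


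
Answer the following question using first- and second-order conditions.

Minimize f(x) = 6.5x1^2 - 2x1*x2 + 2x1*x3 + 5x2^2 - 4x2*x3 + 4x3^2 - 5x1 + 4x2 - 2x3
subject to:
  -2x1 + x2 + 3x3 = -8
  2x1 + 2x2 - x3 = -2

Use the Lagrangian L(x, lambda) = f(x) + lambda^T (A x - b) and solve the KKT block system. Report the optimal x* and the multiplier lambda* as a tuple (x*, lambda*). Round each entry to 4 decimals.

Form the Lagrangian:
  L(x, lambda) = (1/2) x^T Q x + c^T x + lambda^T (A x - b)
Stationarity (grad_x L = 0): Q x + c + A^T lambda = 0.
Primal feasibility: A x = b.

This gives the KKT block system:
  [ Q   A^T ] [ x     ]   [-c ]
  [ A    0  ] [ lambda ] = [ b ]

Solving the linear system:
  x*      = (0.2832, -2.1618, -1.7572)
  lambda* = (3.5491, 3.8035)
  f(x*)   = 14.7254

x* = (0.2832, -2.1618, -1.7572), lambda* = (3.5491, 3.8035)


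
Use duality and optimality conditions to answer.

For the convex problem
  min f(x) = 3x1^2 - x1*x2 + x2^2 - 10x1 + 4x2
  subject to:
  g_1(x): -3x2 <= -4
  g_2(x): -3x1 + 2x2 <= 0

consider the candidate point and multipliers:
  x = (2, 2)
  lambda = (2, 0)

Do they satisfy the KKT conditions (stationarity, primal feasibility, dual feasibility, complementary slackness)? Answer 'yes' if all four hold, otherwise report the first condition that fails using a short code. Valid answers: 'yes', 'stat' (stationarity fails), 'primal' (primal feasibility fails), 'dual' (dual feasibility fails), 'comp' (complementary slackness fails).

Gradient of f: grad f(x) = Q x + c = (0, 6)
Constraint values g_i(x) = a_i^T x - b_i:
  g_1((2, 2)) = -2
  g_2((2, 2)) = -2
Stationarity residual: grad f(x) + sum_i lambda_i a_i = (0, 0)
  -> stationarity OK
Primal feasibility (all g_i <= 0): OK
Dual feasibility (all lambda_i >= 0): OK
Complementary slackness (lambda_i * g_i(x) = 0 for all i): FAILS

Verdict: the first failing condition is complementary_slackness -> comp.

comp


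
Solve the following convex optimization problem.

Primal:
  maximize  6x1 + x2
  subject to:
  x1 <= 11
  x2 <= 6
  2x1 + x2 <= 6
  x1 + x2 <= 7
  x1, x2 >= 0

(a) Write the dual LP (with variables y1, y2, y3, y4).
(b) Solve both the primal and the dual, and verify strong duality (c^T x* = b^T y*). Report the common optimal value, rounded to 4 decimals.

The standard primal-dual pair for 'max c^T x s.t. A x <= b, x >= 0' is:
  Dual:  min b^T y  s.t.  A^T y >= c,  y >= 0.

So the dual LP is:
  minimize  11y1 + 6y2 + 6y3 + 7y4
  subject to:
    y1 + 2y3 + y4 >= 6
    y2 + y3 + y4 >= 1
    y1, y2, y3, y4 >= 0

Solving the primal: x* = (3, 0).
  primal value c^T x* = 18.
Solving the dual: y* = (0, 0, 3, 0).
  dual value b^T y* = 18.
Strong duality: c^T x* = b^T y*. Confirmed.

18


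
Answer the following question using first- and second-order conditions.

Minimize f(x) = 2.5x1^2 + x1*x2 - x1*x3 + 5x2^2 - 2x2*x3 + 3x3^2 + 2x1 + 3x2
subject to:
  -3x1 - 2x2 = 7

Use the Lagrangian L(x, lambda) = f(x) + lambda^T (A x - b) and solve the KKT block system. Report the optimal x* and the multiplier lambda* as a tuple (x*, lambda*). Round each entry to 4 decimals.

Form the Lagrangian:
  L(x, lambda) = (1/2) x^T Q x + c^T x + lambda^T (A x - b)
Stationarity (grad_x L = 0): Q x + c + A^T lambda = 0.
Primal feasibility: A x = b.

This gives the KKT block system:
  [ Q   A^T ] [ x     ]   [-c ]
  [ A    0  ] [ lambda ] = [ b ]

Solving the linear system:
  x*      = (-1.8531, -0.7203, -0.549)
  lambda* = (-2.479)
  f(x*)   = 5.743

x* = (-1.8531, -0.7203, -0.549), lambda* = (-2.479)


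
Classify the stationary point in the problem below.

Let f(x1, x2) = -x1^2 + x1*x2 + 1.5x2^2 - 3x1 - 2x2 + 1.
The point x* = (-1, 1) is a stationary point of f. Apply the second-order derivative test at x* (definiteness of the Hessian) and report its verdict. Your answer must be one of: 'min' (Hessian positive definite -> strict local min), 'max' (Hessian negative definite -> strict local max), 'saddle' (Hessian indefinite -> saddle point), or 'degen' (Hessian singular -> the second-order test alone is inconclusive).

Compute the Hessian H = grad^2 f:
  H = [[-2, 1], [1, 3]]
Verify stationarity: grad f(x*) = H x* + g = (0, 0).
Eigenvalues of H: -2.1926, 3.1926.
Eigenvalues have mixed signs, so H is indefinite -> x* is a saddle point.

saddle


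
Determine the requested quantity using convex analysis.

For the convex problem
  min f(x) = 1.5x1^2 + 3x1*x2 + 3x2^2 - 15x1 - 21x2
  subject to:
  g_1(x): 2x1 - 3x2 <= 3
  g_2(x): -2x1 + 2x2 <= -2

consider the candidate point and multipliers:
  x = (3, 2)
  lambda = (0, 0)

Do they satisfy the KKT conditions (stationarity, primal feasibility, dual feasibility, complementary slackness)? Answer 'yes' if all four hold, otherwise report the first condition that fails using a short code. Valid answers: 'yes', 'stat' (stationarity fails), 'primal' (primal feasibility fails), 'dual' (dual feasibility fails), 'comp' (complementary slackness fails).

Gradient of f: grad f(x) = Q x + c = (0, 0)
Constraint values g_i(x) = a_i^T x - b_i:
  g_1((3, 2)) = -3
  g_2((3, 2)) = 0
Stationarity residual: grad f(x) + sum_i lambda_i a_i = (0, 0)
  -> stationarity OK
Primal feasibility (all g_i <= 0): OK
Dual feasibility (all lambda_i >= 0): OK
Complementary slackness (lambda_i * g_i(x) = 0 for all i): OK

Verdict: yes, KKT holds.

yes


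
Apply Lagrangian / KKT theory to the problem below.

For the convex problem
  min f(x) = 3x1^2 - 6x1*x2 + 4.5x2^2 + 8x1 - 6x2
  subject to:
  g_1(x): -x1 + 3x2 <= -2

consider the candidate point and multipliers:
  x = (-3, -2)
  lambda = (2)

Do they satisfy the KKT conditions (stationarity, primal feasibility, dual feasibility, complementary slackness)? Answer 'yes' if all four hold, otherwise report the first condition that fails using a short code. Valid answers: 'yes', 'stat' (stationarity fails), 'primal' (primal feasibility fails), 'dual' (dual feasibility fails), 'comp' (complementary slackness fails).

Gradient of f: grad f(x) = Q x + c = (2, -6)
Constraint values g_i(x) = a_i^T x - b_i:
  g_1((-3, -2)) = -1
Stationarity residual: grad f(x) + sum_i lambda_i a_i = (0, 0)
  -> stationarity OK
Primal feasibility (all g_i <= 0): OK
Dual feasibility (all lambda_i >= 0): OK
Complementary slackness (lambda_i * g_i(x) = 0 for all i): FAILS

Verdict: the first failing condition is complementary_slackness -> comp.

comp


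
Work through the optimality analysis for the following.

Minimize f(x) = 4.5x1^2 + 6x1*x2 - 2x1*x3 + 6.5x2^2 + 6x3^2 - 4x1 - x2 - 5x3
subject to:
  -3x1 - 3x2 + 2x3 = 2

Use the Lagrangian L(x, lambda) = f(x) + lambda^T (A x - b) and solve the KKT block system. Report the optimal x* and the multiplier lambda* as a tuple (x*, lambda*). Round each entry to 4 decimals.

Form the Lagrangian:
  L(x, lambda) = (1/2) x^T Q x + c^T x + lambda^T (A x - b)
Stationarity (grad_x L = 0): Q x + c + A^T lambda = 0.
Primal feasibility: A x = b.

This gives the KKT block system:
  [ Q   A^T ] [ x     ]   [-c ]
  [ A    0  ] [ lambda ] = [ b ]

Solving the linear system:
  x*      = (0.35, -0.5, 0.775)
  lambda* = (-1.8)
  f(x*)   = -0.5875

x* = (0.35, -0.5, 0.775), lambda* = (-1.8)


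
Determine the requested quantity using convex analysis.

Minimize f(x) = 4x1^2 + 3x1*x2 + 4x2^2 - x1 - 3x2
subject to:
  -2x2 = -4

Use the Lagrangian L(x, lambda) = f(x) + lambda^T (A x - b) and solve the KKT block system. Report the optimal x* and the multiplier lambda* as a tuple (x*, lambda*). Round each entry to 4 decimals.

Form the Lagrangian:
  L(x, lambda) = (1/2) x^T Q x + c^T x + lambda^T (A x - b)
Stationarity (grad_x L = 0): Q x + c + A^T lambda = 0.
Primal feasibility: A x = b.

This gives the KKT block system:
  [ Q   A^T ] [ x     ]   [-c ]
  [ A    0  ] [ lambda ] = [ b ]

Solving the linear system:
  x*      = (-0.625, 2)
  lambda* = (5.5625)
  f(x*)   = 8.4375

x* = (-0.625, 2), lambda* = (5.5625)


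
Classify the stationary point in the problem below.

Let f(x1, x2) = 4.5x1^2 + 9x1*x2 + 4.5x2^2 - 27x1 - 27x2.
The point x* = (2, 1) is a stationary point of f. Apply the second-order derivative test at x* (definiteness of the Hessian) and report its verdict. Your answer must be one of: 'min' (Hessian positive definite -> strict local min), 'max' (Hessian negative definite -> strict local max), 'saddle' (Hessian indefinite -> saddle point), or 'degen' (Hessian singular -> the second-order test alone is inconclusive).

Compute the Hessian H = grad^2 f:
  H = [[9, 9], [9, 9]]
Verify stationarity: grad f(x*) = H x* + g = (0, 0).
Eigenvalues of H: 0, 18.
H has a zero eigenvalue (singular; positive semidefinite but not definite), so H is neither positive definite, negative definite, nor indefinite. The second-order test alone is inconclusive -> degen.
(Indeed, f is constant along the null direction of H through x*, so x* is not a strict local extremum.)

degen


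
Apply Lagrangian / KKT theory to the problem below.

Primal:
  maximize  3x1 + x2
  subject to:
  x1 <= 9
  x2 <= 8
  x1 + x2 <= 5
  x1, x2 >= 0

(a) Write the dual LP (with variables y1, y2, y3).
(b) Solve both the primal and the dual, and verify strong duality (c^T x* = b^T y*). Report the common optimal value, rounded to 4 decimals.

The standard primal-dual pair for 'max c^T x s.t. A x <= b, x >= 0' is:
  Dual:  min b^T y  s.t.  A^T y >= c,  y >= 0.

So the dual LP is:
  minimize  9y1 + 8y2 + 5y3
  subject to:
    y1 + y3 >= 3
    y2 + y3 >= 1
    y1, y2, y3 >= 0

Solving the primal: x* = (5, 0).
  primal value c^T x* = 15.
Solving the dual: y* = (0, 0, 3).
  dual value b^T y* = 15.
Strong duality: c^T x* = b^T y*. Confirmed.

15


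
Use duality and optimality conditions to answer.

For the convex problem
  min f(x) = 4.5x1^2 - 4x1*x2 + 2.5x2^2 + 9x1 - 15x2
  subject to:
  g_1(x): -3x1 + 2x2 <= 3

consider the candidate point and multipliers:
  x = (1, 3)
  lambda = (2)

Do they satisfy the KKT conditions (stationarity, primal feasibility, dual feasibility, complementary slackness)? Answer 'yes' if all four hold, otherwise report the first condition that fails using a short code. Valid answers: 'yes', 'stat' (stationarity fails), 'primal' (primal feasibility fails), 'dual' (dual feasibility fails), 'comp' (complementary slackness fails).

Gradient of f: grad f(x) = Q x + c = (6, -4)
Constraint values g_i(x) = a_i^T x - b_i:
  g_1((1, 3)) = 0
Stationarity residual: grad f(x) + sum_i lambda_i a_i = (0, 0)
  -> stationarity OK
Primal feasibility (all g_i <= 0): OK
Dual feasibility (all lambda_i >= 0): OK
Complementary slackness (lambda_i * g_i(x) = 0 for all i): OK

Verdict: yes, KKT holds.

yes


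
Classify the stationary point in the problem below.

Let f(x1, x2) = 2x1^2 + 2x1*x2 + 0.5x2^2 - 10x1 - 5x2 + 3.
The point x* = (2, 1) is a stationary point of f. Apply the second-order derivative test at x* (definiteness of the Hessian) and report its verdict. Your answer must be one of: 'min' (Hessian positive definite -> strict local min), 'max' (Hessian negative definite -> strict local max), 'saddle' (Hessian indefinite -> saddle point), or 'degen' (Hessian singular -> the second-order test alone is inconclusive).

Compute the Hessian H = grad^2 f:
  H = [[4, 2], [2, 1]]
Verify stationarity: grad f(x*) = H x* + g = (0, 0).
Eigenvalues of H: 0, 5.
H has a zero eigenvalue (singular; positive semidefinite but not definite), so H is neither positive definite, negative definite, nor indefinite. The second-order test alone is inconclusive -> degen.
(Indeed, f is constant along the null direction of H through x*, so x* is not a strict local extremum.)

degen


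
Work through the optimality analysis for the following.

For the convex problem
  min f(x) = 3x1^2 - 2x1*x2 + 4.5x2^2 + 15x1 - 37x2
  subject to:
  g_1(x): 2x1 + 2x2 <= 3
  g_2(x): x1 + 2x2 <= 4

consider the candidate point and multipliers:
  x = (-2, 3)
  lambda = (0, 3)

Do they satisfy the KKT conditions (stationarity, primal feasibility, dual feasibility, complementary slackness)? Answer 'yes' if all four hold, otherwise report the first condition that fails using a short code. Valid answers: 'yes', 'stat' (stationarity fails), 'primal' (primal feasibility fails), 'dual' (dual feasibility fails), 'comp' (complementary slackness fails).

Gradient of f: grad f(x) = Q x + c = (-3, -6)
Constraint values g_i(x) = a_i^T x - b_i:
  g_1((-2, 3)) = -1
  g_2((-2, 3)) = 0
Stationarity residual: grad f(x) + sum_i lambda_i a_i = (0, 0)
  -> stationarity OK
Primal feasibility (all g_i <= 0): OK
Dual feasibility (all lambda_i >= 0): OK
Complementary slackness (lambda_i * g_i(x) = 0 for all i): OK

Verdict: yes, KKT holds.

yes


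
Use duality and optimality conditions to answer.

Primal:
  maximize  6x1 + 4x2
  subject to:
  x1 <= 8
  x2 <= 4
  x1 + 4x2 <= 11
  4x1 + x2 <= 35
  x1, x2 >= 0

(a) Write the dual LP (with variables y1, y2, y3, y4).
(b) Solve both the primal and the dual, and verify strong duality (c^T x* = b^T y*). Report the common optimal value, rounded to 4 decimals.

The standard primal-dual pair for 'max c^T x s.t. A x <= b, x >= 0' is:
  Dual:  min b^T y  s.t.  A^T y >= c,  y >= 0.

So the dual LP is:
  minimize  8y1 + 4y2 + 11y3 + 35y4
  subject to:
    y1 + y3 + 4y4 >= 6
    y2 + 4y3 + y4 >= 4
    y1, y2, y3, y4 >= 0

Solving the primal: x* = (8, 0.75).
  primal value c^T x* = 51.
Solving the dual: y* = (5, 0, 1, 0).
  dual value b^T y* = 51.
Strong duality: c^T x* = b^T y*. Confirmed.

51


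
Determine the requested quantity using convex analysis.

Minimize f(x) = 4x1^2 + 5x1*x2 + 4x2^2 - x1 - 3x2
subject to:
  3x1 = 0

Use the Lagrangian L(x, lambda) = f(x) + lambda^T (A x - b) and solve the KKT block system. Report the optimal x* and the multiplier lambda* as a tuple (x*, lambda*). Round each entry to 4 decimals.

Form the Lagrangian:
  L(x, lambda) = (1/2) x^T Q x + c^T x + lambda^T (A x - b)
Stationarity (grad_x L = 0): Q x + c + A^T lambda = 0.
Primal feasibility: A x = b.

This gives the KKT block system:
  [ Q   A^T ] [ x     ]   [-c ]
  [ A    0  ] [ lambda ] = [ b ]

Solving the linear system:
  x*      = (0, 0.375)
  lambda* = (-0.2917)
  f(x*)   = -0.5625

x* = (0, 0.375), lambda* = (-0.2917)


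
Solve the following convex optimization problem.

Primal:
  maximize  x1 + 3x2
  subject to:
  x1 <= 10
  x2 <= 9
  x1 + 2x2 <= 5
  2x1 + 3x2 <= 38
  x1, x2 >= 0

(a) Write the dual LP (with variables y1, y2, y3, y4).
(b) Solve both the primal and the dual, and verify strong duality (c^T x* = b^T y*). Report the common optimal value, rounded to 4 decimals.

The standard primal-dual pair for 'max c^T x s.t. A x <= b, x >= 0' is:
  Dual:  min b^T y  s.t.  A^T y >= c,  y >= 0.

So the dual LP is:
  minimize  10y1 + 9y2 + 5y3 + 38y4
  subject to:
    y1 + y3 + 2y4 >= 1
    y2 + 2y3 + 3y4 >= 3
    y1, y2, y3, y4 >= 0

Solving the primal: x* = (0, 2.5).
  primal value c^T x* = 7.5.
Solving the dual: y* = (0, 0, 1.5, 0).
  dual value b^T y* = 7.5.
Strong duality: c^T x* = b^T y*. Confirmed.

7.5


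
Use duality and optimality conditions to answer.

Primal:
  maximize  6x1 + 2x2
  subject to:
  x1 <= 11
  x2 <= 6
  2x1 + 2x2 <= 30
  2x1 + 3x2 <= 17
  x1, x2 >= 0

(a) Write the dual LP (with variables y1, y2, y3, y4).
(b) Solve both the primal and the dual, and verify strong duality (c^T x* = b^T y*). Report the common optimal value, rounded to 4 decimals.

The standard primal-dual pair for 'max c^T x s.t. A x <= b, x >= 0' is:
  Dual:  min b^T y  s.t.  A^T y >= c,  y >= 0.

So the dual LP is:
  minimize  11y1 + 6y2 + 30y3 + 17y4
  subject to:
    y1 + 2y3 + 2y4 >= 6
    y2 + 2y3 + 3y4 >= 2
    y1, y2, y3, y4 >= 0

Solving the primal: x* = (8.5, 0).
  primal value c^T x* = 51.
Solving the dual: y* = (0, 0, 0, 3).
  dual value b^T y* = 51.
Strong duality: c^T x* = b^T y*. Confirmed.

51


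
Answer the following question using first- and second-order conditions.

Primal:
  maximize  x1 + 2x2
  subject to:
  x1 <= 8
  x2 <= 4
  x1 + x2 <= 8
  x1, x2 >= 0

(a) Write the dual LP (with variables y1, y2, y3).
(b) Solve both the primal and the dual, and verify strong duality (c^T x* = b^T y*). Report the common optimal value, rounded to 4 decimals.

The standard primal-dual pair for 'max c^T x s.t. A x <= b, x >= 0' is:
  Dual:  min b^T y  s.t.  A^T y >= c,  y >= 0.

So the dual LP is:
  minimize  8y1 + 4y2 + 8y3
  subject to:
    y1 + y3 >= 1
    y2 + y3 >= 2
    y1, y2, y3 >= 0

Solving the primal: x* = (4, 4).
  primal value c^T x* = 12.
Solving the dual: y* = (0, 1, 1).
  dual value b^T y* = 12.
Strong duality: c^T x* = b^T y*. Confirmed.

12


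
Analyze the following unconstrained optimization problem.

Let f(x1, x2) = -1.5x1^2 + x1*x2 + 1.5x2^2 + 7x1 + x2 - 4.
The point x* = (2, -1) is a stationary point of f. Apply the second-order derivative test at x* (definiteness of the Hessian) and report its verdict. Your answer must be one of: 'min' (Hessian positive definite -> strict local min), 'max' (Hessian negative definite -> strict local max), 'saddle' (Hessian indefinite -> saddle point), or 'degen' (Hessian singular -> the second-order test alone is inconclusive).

Compute the Hessian H = grad^2 f:
  H = [[-3, 1], [1, 3]]
Verify stationarity: grad f(x*) = H x* + g = (0, 0).
Eigenvalues of H: -3.1623, 3.1623.
Eigenvalues have mixed signs, so H is indefinite -> x* is a saddle point.

saddle


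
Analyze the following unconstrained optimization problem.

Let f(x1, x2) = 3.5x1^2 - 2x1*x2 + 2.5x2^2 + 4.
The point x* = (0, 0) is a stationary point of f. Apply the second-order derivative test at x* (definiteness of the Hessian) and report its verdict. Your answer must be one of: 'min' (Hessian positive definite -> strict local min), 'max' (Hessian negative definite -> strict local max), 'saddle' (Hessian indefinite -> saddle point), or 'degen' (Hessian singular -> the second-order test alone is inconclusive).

Compute the Hessian H = grad^2 f:
  H = [[7, -2], [-2, 5]]
Verify stationarity: grad f(x*) = H x* + g = (0, 0).
Eigenvalues of H: 3.7639, 8.2361.
Both eigenvalues > 0, so H is positive definite -> x* is a strict local min.

min


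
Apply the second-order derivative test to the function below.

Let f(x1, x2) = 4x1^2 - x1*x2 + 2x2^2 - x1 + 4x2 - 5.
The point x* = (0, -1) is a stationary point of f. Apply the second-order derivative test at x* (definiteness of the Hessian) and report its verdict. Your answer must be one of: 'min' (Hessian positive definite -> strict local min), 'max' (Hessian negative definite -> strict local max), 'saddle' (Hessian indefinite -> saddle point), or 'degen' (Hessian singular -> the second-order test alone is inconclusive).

Compute the Hessian H = grad^2 f:
  H = [[8, -1], [-1, 4]]
Verify stationarity: grad f(x*) = H x* + g = (0, 0).
Eigenvalues of H: 3.7639, 8.2361.
Both eigenvalues > 0, so H is positive definite -> x* is a strict local min.

min


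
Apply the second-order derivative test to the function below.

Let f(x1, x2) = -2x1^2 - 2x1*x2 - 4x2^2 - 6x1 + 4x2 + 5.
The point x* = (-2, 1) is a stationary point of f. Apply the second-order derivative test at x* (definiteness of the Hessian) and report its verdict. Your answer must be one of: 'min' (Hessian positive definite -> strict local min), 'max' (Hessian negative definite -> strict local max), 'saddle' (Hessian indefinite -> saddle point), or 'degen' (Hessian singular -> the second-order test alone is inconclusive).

Compute the Hessian H = grad^2 f:
  H = [[-4, -2], [-2, -8]]
Verify stationarity: grad f(x*) = H x* + g = (0, 0).
Eigenvalues of H: -8.8284, -3.1716.
Both eigenvalues < 0, so H is negative definite -> x* is a strict local max.

max


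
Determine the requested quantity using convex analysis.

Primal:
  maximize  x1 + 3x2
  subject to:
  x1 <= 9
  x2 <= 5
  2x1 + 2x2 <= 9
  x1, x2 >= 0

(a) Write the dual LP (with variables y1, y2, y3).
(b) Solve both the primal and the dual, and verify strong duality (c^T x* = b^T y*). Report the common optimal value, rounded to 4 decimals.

The standard primal-dual pair for 'max c^T x s.t. A x <= b, x >= 0' is:
  Dual:  min b^T y  s.t.  A^T y >= c,  y >= 0.

So the dual LP is:
  minimize  9y1 + 5y2 + 9y3
  subject to:
    y1 + 2y3 >= 1
    y2 + 2y3 >= 3
    y1, y2, y3 >= 0

Solving the primal: x* = (0, 4.5).
  primal value c^T x* = 13.5.
Solving the dual: y* = (0, 0, 1.5).
  dual value b^T y* = 13.5.
Strong duality: c^T x* = b^T y*. Confirmed.

13.5


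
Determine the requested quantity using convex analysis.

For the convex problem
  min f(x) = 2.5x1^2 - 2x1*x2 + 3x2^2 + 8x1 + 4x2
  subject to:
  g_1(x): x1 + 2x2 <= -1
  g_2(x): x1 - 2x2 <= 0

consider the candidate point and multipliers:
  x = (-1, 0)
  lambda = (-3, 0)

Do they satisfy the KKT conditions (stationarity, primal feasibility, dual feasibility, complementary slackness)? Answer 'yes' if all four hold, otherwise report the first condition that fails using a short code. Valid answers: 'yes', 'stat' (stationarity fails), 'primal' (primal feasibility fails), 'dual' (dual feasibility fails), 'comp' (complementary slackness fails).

Gradient of f: grad f(x) = Q x + c = (3, 6)
Constraint values g_i(x) = a_i^T x - b_i:
  g_1((-1, 0)) = 0
  g_2((-1, 0)) = -1
Stationarity residual: grad f(x) + sum_i lambda_i a_i = (0, 0)
  -> stationarity OK
Primal feasibility (all g_i <= 0): OK
Dual feasibility (all lambda_i >= 0): FAILS
Complementary slackness (lambda_i * g_i(x) = 0 for all i): OK

Verdict: the first failing condition is dual_feasibility -> dual.

dual


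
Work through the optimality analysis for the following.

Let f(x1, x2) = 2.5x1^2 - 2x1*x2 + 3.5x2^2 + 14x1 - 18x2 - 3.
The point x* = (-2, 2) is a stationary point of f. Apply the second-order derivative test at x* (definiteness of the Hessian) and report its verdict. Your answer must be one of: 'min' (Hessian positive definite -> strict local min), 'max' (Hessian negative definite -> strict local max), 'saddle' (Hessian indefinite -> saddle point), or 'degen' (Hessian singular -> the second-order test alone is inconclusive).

Compute the Hessian H = grad^2 f:
  H = [[5, -2], [-2, 7]]
Verify stationarity: grad f(x*) = H x* + g = (0, 0).
Eigenvalues of H: 3.7639, 8.2361.
Both eigenvalues > 0, so H is positive definite -> x* is a strict local min.

min


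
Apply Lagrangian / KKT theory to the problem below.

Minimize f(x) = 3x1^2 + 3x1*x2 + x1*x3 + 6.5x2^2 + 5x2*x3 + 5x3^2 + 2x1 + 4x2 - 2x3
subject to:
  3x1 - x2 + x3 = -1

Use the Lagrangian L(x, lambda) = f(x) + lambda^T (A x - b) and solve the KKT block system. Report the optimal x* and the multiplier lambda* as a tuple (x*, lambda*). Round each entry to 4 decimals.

Form the Lagrangian:
  L(x, lambda) = (1/2) x^T Q x + c^T x + lambda^T (A x - b)
Stationarity (grad_x L = 0): Q x + c + A^T lambda = 0.
Primal feasibility: A x = b.

This gives the KKT block system:
  [ Q   A^T ] [ x     ]   [-c ]
  [ A    0  ] [ lambda ] = [ b ]

Solving the linear system:
  x*      = (-0.5337, -0.2692, 0.332)
  lambda* = (0.5593)
  f(x*)   = -1.1245

x* = (-0.5337, -0.2692, 0.332), lambda* = (0.5593)


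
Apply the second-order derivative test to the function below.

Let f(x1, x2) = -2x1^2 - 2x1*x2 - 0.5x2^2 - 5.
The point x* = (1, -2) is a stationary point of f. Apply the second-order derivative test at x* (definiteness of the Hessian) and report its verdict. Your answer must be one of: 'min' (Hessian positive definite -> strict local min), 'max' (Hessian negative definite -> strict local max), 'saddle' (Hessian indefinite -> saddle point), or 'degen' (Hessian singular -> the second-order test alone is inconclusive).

Compute the Hessian H = grad^2 f:
  H = [[-4, -2], [-2, -1]]
Verify stationarity: grad f(x*) = H x* + g = (0, 0).
Eigenvalues of H: -5, 0.
H has a zero eigenvalue (singular; negative semidefinite but not definite), so H is neither positive definite, negative definite, nor indefinite. The second-order test alone is inconclusive -> degen.
(Indeed, f is constant along the null direction of H through x*, so x* is not a strict local extremum.)

degen


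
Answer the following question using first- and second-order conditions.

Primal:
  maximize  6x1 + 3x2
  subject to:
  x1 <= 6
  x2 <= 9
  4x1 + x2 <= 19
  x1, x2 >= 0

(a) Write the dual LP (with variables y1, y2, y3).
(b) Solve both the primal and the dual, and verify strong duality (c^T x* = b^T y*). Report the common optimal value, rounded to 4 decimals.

The standard primal-dual pair for 'max c^T x s.t. A x <= b, x >= 0' is:
  Dual:  min b^T y  s.t.  A^T y >= c,  y >= 0.

So the dual LP is:
  minimize  6y1 + 9y2 + 19y3
  subject to:
    y1 + 4y3 >= 6
    y2 + y3 >= 3
    y1, y2, y3 >= 0

Solving the primal: x* = (2.5, 9).
  primal value c^T x* = 42.
Solving the dual: y* = (0, 1.5, 1.5).
  dual value b^T y* = 42.
Strong duality: c^T x* = b^T y*. Confirmed.

42


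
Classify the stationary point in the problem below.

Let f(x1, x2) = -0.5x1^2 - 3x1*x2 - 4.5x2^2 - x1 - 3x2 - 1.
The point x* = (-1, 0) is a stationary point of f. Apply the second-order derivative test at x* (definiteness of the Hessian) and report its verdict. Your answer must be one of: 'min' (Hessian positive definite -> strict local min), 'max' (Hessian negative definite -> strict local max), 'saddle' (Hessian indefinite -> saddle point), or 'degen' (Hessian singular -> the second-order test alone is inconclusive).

Compute the Hessian H = grad^2 f:
  H = [[-1, -3], [-3, -9]]
Verify stationarity: grad f(x*) = H x* + g = (0, 0).
Eigenvalues of H: -10, 0.
H has a zero eigenvalue (singular; negative semidefinite but not definite), so H is neither positive definite, negative definite, nor indefinite. The second-order test alone is inconclusive -> degen.
(Indeed, f is constant along the null direction of H through x*, so x* is not a strict local extremum.)

degen
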